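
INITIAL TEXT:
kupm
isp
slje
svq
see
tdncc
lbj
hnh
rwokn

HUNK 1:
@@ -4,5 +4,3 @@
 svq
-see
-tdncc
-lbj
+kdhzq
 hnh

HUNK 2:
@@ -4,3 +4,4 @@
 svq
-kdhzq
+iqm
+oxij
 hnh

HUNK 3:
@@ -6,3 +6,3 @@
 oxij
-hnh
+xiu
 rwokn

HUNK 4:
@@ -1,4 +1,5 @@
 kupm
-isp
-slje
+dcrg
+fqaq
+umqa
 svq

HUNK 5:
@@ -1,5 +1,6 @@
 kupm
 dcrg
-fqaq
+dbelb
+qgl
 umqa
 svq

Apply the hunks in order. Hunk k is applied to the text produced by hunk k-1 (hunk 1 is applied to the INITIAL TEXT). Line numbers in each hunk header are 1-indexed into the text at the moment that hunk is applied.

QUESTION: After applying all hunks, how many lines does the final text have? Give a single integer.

Hunk 1: at line 4 remove [see,tdncc,lbj] add [kdhzq] -> 7 lines: kupm isp slje svq kdhzq hnh rwokn
Hunk 2: at line 4 remove [kdhzq] add [iqm,oxij] -> 8 lines: kupm isp slje svq iqm oxij hnh rwokn
Hunk 3: at line 6 remove [hnh] add [xiu] -> 8 lines: kupm isp slje svq iqm oxij xiu rwokn
Hunk 4: at line 1 remove [isp,slje] add [dcrg,fqaq,umqa] -> 9 lines: kupm dcrg fqaq umqa svq iqm oxij xiu rwokn
Hunk 5: at line 1 remove [fqaq] add [dbelb,qgl] -> 10 lines: kupm dcrg dbelb qgl umqa svq iqm oxij xiu rwokn
Final line count: 10

Answer: 10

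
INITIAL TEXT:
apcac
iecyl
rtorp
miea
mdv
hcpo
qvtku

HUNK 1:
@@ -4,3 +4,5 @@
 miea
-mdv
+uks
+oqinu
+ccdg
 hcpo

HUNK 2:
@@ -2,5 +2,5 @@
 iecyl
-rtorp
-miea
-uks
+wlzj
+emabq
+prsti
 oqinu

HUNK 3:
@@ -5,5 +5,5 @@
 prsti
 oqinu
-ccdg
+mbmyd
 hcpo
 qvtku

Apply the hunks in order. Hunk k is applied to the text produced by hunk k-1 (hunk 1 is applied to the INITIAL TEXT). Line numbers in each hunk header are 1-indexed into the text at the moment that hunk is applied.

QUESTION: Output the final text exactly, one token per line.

Answer: apcac
iecyl
wlzj
emabq
prsti
oqinu
mbmyd
hcpo
qvtku

Derivation:
Hunk 1: at line 4 remove [mdv] add [uks,oqinu,ccdg] -> 9 lines: apcac iecyl rtorp miea uks oqinu ccdg hcpo qvtku
Hunk 2: at line 2 remove [rtorp,miea,uks] add [wlzj,emabq,prsti] -> 9 lines: apcac iecyl wlzj emabq prsti oqinu ccdg hcpo qvtku
Hunk 3: at line 5 remove [ccdg] add [mbmyd] -> 9 lines: apcac iecyl wlzj emabq prsti oqinu mbmyd hcpo qvtku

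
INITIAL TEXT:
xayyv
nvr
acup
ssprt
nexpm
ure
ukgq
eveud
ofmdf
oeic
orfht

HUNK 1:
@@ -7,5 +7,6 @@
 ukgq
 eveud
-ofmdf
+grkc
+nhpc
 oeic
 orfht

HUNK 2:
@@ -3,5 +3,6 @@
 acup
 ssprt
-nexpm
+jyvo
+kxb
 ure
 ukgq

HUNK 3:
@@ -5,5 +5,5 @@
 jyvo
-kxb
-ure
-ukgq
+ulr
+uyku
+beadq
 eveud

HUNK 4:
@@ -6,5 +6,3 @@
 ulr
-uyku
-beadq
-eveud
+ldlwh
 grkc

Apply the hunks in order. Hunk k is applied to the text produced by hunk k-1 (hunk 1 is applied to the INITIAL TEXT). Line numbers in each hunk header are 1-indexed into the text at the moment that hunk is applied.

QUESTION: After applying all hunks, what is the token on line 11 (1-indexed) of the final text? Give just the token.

Answer: orfht

Derivation:
Hunk 1: at line 7 remove [ofmdf] add [grkc,nhpc] -> 12 lines: xayyv nvr acup ssprt nexpm ure ukgq eveud grkc nhpc oeic orfht
Hunk 2: at line 3 remove [nexpm] add [jyvo,kxb] -> 13 lines: xayyv nvr acup ssprt jyvo kxb ure ukgq eveud grkc nhpc oeic orfht
Hunk 3: at line 5 remove [kxb,ure,ukgq] add [ulr,uyku,beadq] -> 13 lines: xayyv nvr acup ssprt jyvo ulr uyku beadq eveud grkc nhpc oeic orfht
Hunk 4: at line 6 remove [uyku,beadq,eveud] add [ldlwh] -> 11 lines: xayyv nvr acup ssprt jyvo ulr ldlwh grkc nhpc oeic orfht
Final line 11: orfht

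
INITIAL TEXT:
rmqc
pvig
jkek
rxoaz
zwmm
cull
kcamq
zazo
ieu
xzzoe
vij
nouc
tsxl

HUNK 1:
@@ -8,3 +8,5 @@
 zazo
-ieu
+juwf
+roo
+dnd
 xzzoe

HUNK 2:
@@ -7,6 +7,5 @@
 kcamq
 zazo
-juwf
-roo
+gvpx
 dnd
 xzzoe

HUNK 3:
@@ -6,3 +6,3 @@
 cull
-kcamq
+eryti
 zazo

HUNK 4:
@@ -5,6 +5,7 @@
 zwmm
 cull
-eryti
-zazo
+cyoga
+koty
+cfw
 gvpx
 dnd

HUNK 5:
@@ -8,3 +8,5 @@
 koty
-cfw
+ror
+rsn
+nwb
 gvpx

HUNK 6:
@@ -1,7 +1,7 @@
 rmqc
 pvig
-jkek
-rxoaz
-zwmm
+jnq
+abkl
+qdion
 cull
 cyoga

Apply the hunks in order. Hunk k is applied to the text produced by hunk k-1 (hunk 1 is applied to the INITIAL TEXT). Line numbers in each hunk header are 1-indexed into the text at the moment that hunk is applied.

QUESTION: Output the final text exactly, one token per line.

Answer: rmqc
pvig
jnq
abkl
qdion
cull
cyoga
koty
ror
rsn
nwb
gvpx
dnd
xzzoe
vij
nouc
tsxl

Derivation:
Hunk 1: at line 8 remove [ieu] add [juwf,roo,dnd] -> 15 lines: rmqc pvig jkek rxoaz zwmm cull kcamq zazo juwf roo dnd xzzoe vij nouc tsxl
Hunk 2: at line 7 remove [juwf,roo] add [gvpx] -> 14 lines: rmqc pvig jkek rxoaz zwmm cull kcamq zazo gvpx dnd xzzoe vij nouc tsxl
Hunk 3: at line 6 remove [kcamq] add [eryti] -> 14 lines: rmqc pvig jkek rxoaz zwmm cull eryti zazo gvpx dnd xzzoe vij nouc tsxl
Hunk 4: at line 5 remove [eryti,zazo] add [cyoga,koty,cfw] -> 15 lines: rmqc pvig jkek rxoaz zwmm cull cyoga koty cfw gvpx dnd xzzoe vij nouc tsxl
Hunk 5: at line 8 remove [cfw] add [ror,rsn,nwb] -> 17 lines: rmqc pvig jkek rxoaz zwmm cull cyoga koty ror rsn nwb gvpx dnd xzzoe vij nouc tsxl
Hunk 6: at line 1 remove [jkek,rxoaz,zwmm] add [jnq,abkl,qdion] -> 17 lines: rmqc pvig jnq abkl qdion cull cyoga koty ror rsn nwb gvpx dnd xzzoe vij nouc tsxl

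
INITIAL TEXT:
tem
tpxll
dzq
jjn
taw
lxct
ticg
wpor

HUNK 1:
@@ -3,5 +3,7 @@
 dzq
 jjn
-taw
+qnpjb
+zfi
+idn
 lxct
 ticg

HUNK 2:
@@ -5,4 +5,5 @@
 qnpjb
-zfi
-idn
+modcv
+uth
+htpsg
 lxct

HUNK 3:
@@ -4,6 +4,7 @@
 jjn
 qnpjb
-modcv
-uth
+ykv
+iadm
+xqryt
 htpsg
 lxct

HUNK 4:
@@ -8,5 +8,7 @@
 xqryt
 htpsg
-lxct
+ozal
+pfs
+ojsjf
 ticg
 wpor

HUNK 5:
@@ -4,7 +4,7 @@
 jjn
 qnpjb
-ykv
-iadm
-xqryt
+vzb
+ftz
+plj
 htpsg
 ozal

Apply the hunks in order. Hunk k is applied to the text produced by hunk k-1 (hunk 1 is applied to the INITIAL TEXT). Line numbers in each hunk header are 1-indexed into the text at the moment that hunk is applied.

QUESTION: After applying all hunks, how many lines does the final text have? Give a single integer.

Hunk 1: at line 3 remove [taw] add [qnpjb,zfi,idn] -> 10 lines: tem tpxll dzq jjn qnpjb zfi idn lxct ticg wpor
Hunk 2: at line 5 remove [zfi,idn] add [modcv,uth,htpsg] -> 11 lines: tem tpxll dzq jjn qnpjb modcv uth htpsg lxct ticg wpor
Hunk 3: at line 4 remove [modcv,uth] add [ykv,iadm,xqryt] -> 12 lines: tem tpxll dzq jjn qnpjb ykv iadm xqryt htpsg lxct ticg wpor
Hunk 4: at line 8 remove [lxct] add [ozal,pfs,ojsjf] -> 14 lines: tem tpxll dzq jjn qnpjb ykv iadm xqryt htpsg ozal pfs ojsjf ticg wpor
Hunk 5: at line 4 remove [ykv,iadm,xqryt] add [vzb,ftz,plj] -> 14 lines: tem tpxll dzq jjn qnpjb vzb ftz plj htpsg ozal pfs ojsjf ticg wpor
Final line count: 14

Answer: 14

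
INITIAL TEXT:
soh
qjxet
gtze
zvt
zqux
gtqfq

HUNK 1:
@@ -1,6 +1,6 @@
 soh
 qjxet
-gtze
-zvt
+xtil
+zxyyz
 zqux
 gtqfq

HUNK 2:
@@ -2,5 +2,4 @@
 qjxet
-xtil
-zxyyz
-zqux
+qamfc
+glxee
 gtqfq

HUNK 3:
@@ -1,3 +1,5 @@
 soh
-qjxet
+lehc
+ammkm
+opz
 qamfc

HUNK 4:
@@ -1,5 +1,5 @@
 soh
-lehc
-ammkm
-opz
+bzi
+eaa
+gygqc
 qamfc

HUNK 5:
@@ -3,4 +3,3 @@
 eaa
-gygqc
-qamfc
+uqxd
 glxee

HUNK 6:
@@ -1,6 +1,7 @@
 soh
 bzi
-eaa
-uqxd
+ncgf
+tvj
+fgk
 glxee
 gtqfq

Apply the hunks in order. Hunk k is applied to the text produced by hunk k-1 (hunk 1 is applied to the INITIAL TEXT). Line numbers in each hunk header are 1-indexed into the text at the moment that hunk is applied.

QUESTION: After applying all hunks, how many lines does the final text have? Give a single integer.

Hunk 1: at line 1 remove [gtze,zvt] add [xtil,zxyyz] -> 6 lines: soh qjxet xtil zxyyz zqux gtqfq
Hunk 2: at line 2 remove [xtil,zxyyz,zqux] add [qamfc,glxee] -> 5 lines: soh qjxet qamfc glxee gtqfq
Hunk 3: at line 1 remove [qjxet] add [lehc,ammkm,opz] -> 7 lines: soh lehc ammkm opz qamfc glxee gtqfq
Hunk 4: at line 1 remove [lehc,ammkm,opz] add [bzi,eaa,gygqc] -> 7 lines: soh bzi eaa gygqc qamfc glxee gtqfq
Hunk 5: at line 3 remove [gygqc,qamfc] add [uqxd] -> 6 lines: soh bzi eaa uqxd glxee gtqfq
Hunk 6: at line 1 remove [eaa,uqxd] add [ncgf,tvj,fgk] -> 7 lines: soh bzi ncgf tvj fgk glxee gtqfq
Final line count: 7

Answer: 7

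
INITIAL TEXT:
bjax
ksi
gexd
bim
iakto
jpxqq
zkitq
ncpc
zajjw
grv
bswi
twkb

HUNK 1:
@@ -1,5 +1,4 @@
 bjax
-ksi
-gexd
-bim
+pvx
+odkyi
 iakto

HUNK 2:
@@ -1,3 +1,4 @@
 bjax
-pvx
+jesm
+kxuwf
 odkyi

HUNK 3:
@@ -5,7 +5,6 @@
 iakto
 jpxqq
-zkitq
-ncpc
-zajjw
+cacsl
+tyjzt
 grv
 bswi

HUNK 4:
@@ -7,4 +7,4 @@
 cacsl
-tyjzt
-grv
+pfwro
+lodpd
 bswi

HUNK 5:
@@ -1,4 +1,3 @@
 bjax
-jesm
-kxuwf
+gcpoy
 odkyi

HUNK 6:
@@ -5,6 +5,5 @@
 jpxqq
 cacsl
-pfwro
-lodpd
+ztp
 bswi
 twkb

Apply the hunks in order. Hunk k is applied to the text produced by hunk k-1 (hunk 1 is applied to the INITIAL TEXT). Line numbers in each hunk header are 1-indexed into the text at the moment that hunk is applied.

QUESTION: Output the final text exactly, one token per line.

Hunk 1: at line 1 remove [ksi,gexd,bim] add [pvx,odkyi] -> 11 lines: bjax pvx odkyi iakto jpxqq zkitq ncpc zajjw grv bswi twkb
Hunk 2: at line 1 remove [pvx] add [jesm,kxuwf] -> 12 lines: bjax jesm kxuwf odkyi iakto jpxqq zkitq ncpc zajjw grv bswi twkb
Hunk 3: at line 5 remove [zkitq,ncpc,zajjw] add [cacsl,tyjzt] -> 11 lines: bjax jesm kxuwf odkyi iakto jpxqq cacsl tyjzt grv bswi twkb
Hunk 4: at line 7 remove [tyjzt,grv] add [pfwro,lodpd] -> 11 lines: bjax jesm kxuwf odkyi iakto jpxqq cacsl pfwro lodpd bswi twkb
Hunk 5: at line 1 remove [jesm,kxuwf] add [gcpoy] -> 10 lines: bjax gcpoy odkyi iakto jpxqq cacsl pfwro lodpd bswi twkb
Hunk 6: at line 5 remove [pfwro,lodpd] add [ztp] -> 9 lines: bjax gcpoy odkyi iakto jpxqq cacsl ztp bswi twkb

Answer: bjax
gcpoy
odkyi
iakto
jpxqq
cacsl
ztp
bswi
twkb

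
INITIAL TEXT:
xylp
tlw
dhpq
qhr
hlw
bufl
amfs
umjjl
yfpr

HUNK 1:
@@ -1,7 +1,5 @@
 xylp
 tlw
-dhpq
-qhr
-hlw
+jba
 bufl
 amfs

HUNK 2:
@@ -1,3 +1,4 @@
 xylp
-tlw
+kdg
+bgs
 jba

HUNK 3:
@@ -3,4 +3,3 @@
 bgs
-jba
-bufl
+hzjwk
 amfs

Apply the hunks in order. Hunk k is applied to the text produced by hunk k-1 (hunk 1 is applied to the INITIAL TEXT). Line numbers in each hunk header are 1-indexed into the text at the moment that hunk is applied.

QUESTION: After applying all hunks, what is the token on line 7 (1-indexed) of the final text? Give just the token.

Answer: yfpr

Derivation:
Hunk 1: at line 1 remove [dhpq,qhr,hlw] add [jba] -> 7 lines: xylp tlw jba bufl amfs umjjl yfpr
Hunk 2: at line 1 remove [tlw] add [kdg,bgs] -> 8 lines: xylp kdg bgs jba bufl amfs umjjl yfpr
Hunk 3: at line 3 remove [jba,bufl] add [hzjwk] -> 7 lines: xylp kdg bgs hzjwk amfs umjjl yfpr
Final line 7: yfpr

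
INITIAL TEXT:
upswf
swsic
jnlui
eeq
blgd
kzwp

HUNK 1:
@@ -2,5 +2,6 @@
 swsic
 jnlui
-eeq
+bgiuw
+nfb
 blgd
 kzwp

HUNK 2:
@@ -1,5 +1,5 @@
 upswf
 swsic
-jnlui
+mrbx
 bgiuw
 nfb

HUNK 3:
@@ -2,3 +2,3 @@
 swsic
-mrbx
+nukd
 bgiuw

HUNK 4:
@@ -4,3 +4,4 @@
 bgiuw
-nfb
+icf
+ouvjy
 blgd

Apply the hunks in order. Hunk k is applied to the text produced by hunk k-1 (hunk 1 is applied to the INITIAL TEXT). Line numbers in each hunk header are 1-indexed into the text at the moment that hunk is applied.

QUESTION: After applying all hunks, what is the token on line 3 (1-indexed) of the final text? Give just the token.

Hunk 1: at line 2 remove [eeq] add [bgiuw,nfb] -> 7 lines: upswf swsic jnlui bgiuw nfb blgd kzwp
Hunk 2: at line 1 remove [jnlui] add [mrbx] -> 7 lines: upswf swsic mrbx bgiuw nfb blgd kzwp
Hunk 3: at line 2 remove [mrbx] add [nukd] -> 7 lines: upswf swsic nukd bgiuw nfb blgd kzwp
Hunk 4: at line 4 remove [nfb] add [icf,ouvjy] -> 8 lines: upswf swsic nukd bgiuw icf ouvjy blgd kzwp
Final line 3: nukd

Answer: nukd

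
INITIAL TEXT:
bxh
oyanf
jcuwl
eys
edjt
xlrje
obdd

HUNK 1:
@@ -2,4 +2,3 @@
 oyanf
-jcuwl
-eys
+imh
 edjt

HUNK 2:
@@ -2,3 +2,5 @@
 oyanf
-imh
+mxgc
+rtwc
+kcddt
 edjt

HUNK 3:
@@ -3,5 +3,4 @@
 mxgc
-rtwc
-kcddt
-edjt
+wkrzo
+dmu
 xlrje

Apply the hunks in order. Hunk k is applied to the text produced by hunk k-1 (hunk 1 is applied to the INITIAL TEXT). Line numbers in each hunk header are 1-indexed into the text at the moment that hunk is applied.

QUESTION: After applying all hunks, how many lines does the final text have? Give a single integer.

Answer: 7

Derivation:
Hunk 1: at line 2 remove [jcuwl,eys] add [imh] -> 6 lines: bxh oyanf imh edjt xlrje obdd
Hunk 2: at line 2 remove [imh] add [mxgc,rtwc,kcddt] -> 8 lines: bxh oyanf mxgc rtwc kcddt edjt xlrje obdd
Hunk 3: at line 3 remove [rtwc,kcddt,edjt] add [wkrzo,dmu] -> 7 lines: bxh oyanf mxgc wkrzo dmu xlrje obdd
Final line count: 7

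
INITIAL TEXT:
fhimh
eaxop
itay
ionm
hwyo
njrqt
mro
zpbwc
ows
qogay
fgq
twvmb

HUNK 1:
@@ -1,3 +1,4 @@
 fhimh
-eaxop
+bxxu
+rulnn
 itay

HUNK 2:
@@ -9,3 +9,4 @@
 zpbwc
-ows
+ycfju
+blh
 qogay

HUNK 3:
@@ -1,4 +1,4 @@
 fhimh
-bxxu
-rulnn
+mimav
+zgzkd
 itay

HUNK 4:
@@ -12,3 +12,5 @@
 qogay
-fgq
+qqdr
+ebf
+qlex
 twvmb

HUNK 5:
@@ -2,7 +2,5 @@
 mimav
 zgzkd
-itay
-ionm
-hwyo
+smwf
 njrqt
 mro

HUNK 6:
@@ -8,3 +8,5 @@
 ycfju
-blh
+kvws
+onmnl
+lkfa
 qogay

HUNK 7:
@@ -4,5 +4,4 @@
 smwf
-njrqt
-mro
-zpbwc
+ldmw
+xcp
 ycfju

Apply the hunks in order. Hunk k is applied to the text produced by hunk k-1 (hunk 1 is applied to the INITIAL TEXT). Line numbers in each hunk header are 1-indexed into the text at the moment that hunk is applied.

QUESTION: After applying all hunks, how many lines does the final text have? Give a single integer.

Hunk 1: at line 1 remove [eaxop] add [bxxu,rulnn] -> 13 lines: fhimh bxxu rulnn itay ionm hwyo njrqt mro zpbwc ows qogay fgq twvmb
Hunk 2: at line 9 remove [ows] add [ycfju,blh] -> 14 lines: fhimh bxxu rulnn itay ionm hwyo njrqt mro zpbwc ycfju blh qogay fgq twvmb
Hunk 3: at line 1 remove [bxxu,rulnn] add [mimav,zgzkd] -> 14 lines: fhimh mimav zgzkd itay ionm hwyo njrqt mro zpbwc ycfju blh qogay fgq twvmb
Hunk 4: at line 12 remove [fgq] add [qqdr,ebf,qlex] -> 16 lines: fhimh mimav zgzkd itay ionm hwyo njrqt mro zpbwc ycfju blh qogay qqdr ebf qlex twvmb
Hunk 5: at line 2 remove [itay,ionm,hwyo] add [smwf] -> 14 lines: fhimh mimav zgzkd smwf njrqt mro zpbwc ycfju blh qogay qqdr ebf qlex twvmb
Hunk 6: at line 8 remove [blh] add [kvws,onmnl,lkfa] -> 16 lines: fhimh mimav zgzkd smwf njrqt mro zpbwc ycfju kvws onmnl lkfa qogay qqdr ebf qlex twvmb
Hunk 7: at line 4 remove [njrqt,mro,zpbwc] add [ldmw,xcp] -> 15 lines: fhimh mimav zgzkd smwf ldmw xcp ycfju kvws onmnl lkfa qogay qqdr ebf qlex twvmb
Final line count: 15

Answer: 15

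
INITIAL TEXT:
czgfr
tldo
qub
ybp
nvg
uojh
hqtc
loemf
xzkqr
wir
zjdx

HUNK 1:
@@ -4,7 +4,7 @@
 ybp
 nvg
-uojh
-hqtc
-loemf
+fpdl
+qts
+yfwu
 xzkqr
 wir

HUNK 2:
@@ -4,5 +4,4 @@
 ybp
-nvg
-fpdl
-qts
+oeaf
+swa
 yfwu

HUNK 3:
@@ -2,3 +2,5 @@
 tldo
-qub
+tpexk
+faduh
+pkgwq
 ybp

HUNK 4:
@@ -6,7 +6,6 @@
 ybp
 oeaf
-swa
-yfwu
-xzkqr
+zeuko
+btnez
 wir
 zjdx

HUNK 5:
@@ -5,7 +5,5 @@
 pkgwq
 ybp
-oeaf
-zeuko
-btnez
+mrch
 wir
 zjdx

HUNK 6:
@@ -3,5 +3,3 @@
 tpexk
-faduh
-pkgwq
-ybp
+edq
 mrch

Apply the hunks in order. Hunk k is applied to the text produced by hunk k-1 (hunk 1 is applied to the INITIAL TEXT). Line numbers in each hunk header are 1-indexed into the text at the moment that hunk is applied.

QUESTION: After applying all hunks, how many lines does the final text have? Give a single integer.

Hunk 1: at line 4 remove [uojh,hqtc,loemf] add [fpdl,qts,yfwu] -> 11 lines: czgfr tldo qub ybp nvg fpdl qts yfwu xzkqr wir zjdx
Hunk 2: at line 4 remove [nvg,fpdl,qts] add [oeaf,swa] -> 10 lines: czgfr tldo qub ybp oeaf swa yfwu xzkqr wir zjdx
Hunk 3: at line 2 remove [qub] add [tpexk,faduh,pkgwq] -> 12 lines: czgfr tldo tpexk faduh pkgwq ybp oeaf swa yfwu xzkqr wir zjdx
Hunk 4: at line 6 remove [swa,yfwu,xzkqr] add [zeuko,btnez] -> 11 lines: czgfr tldo tpexk faduh pkgwq ybp oeaf zeuko btnez wir zjdx
Hunk 5: at line 5 remove [oeaf,zeuko,btnez] add [mrch] -> 9 lines: czgfr tldo tpexk faduh pkgwq ybp mrch wir zjdx
Hunk 6: at line 3 remove [faduh,pkgwq,ybp] add [edq] -> 7 lines: czgfr tldo tpexk edq mrch wir zjdx
Final line count: 7

Answer: 7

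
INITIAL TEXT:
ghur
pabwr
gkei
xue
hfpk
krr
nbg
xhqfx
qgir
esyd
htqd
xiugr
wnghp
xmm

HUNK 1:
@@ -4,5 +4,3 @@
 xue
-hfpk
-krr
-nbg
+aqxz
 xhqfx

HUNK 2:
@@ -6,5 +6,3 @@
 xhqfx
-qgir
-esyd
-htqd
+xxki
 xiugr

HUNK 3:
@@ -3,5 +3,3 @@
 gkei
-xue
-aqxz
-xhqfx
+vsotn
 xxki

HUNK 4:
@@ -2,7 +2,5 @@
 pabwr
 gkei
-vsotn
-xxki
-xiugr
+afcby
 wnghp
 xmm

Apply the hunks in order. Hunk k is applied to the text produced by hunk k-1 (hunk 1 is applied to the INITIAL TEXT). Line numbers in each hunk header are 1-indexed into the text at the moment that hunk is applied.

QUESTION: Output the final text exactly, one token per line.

Answer: ghur
pabwr
gkei
afcby
wnghp
xmm

Derivation:
Hunk 1: at line 4 remove [hfpk,krr,nbg] add [aqxz] -> 12 lines: ghur pabwr gkei xue aqxz xhqfx qgir esyd htqd xiugr wnghp xmm
Hunk 2: at line 6 remove [qgir,esyd,htqd] add [xxki] -> 10 lines: ghur pabwr gkei xue aqxz xhqfx xxki xiugr wnghp xmm
Hunk 3: at line 3 remove [xue,aqxz,xhqfx] add [vsotn] -> 8 lines: ghur pabwr gkei vsotn xxki xiugr wnghp xmm
Hunk 4: at line 2 remove [vsotn,xxki,xiugr] add [afcby] -> 6 lines: ghur pabwr gkei afcby wnghp xmm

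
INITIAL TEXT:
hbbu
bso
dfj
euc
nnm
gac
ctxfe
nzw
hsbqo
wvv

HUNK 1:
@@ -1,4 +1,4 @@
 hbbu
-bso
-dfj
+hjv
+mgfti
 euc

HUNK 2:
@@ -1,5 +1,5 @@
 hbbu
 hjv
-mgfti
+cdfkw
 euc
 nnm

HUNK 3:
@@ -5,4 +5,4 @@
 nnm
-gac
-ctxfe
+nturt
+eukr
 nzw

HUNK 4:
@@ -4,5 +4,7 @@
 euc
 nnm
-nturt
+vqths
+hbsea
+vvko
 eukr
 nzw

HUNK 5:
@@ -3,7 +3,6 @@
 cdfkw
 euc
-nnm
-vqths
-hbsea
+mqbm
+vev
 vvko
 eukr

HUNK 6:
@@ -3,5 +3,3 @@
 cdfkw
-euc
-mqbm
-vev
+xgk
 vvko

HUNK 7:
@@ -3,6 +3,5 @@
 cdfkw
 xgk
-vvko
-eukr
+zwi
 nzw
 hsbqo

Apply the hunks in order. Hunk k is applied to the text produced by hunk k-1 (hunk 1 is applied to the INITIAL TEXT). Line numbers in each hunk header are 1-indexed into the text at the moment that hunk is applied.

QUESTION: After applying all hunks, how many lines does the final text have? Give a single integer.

Answer: 8

Derivation:
Hunk 1: at line 1 remove [bso,dfj] add [hjv,mgfti] -> 10 lines: hbbu hjv mgfti euc nnm gac ctxfe nzw hsbqo wvv
Hunk 2: at line 1 remove [mgfti] add [cdfkw] -> 10 lines: hbbu hjv cdfkw euc nnm gac ctxfe nzw hsbqo wvv
Hunk 3: at line 5 remove [gac,ctxfe] add [nturt,eukr] -> 10 lines: hbbu hjv cdfkw euc nnm nturt eukr nzw hsbqo wvv
Hunk 4: at line 4 remove [nturt] add [vqths,hbsea,vvko] -> 12 lines: hbbu hjv cdfkw euc nnm vqths hbsea vvko eukr nzw hsbqo wvv
Hunk 5: at line 3 remove [nnm,vqths,hbsea] add [mqbm,vev] -> 11 lines: hbbu hjv cdfkw euc mqbm vev vvko eukr nzw hsbqo wvv
Hunk 6: at line 3 remove [euc,mqbm,vev] add [xgk] -> 9 lines: hbbu hjv cdfkw xgk vvko eukr nzw hsbqo wvv
Hunk 7: at line 3 remove [vvko,eukr] add [zwi] -> 8 lines: hbbu hjv cdfkw xgk zwi nzw hsbqo wvv
Final line count: 8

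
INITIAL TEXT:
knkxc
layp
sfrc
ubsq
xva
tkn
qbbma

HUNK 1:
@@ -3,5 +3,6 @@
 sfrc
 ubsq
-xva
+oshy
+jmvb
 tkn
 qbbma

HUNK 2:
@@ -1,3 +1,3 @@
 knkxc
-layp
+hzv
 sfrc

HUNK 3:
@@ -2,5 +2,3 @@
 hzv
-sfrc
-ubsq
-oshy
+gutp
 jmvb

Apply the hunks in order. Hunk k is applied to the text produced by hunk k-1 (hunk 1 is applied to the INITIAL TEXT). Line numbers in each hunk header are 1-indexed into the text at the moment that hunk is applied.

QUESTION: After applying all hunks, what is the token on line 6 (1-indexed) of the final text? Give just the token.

Hunk 1: at line 3 remove [xva] add [oshy,jmvb] -> 8 lines: knkxc layp sfrc ubsq oshy jmvb tkn qbbma
Hunk 2: at line 1 remove [layp] add [hzv] -> 8 lines: knkxc hzv sfrc ubsq oshy jmvb tkn qbbma
Hunk 3: at line 2 remove [sfrc,ubsq,oshy] add [gutp] -> 6 lines: knkxc hzv gutp jmvb tkn qbbma
Final line 6: qbbma

Answer: qbbma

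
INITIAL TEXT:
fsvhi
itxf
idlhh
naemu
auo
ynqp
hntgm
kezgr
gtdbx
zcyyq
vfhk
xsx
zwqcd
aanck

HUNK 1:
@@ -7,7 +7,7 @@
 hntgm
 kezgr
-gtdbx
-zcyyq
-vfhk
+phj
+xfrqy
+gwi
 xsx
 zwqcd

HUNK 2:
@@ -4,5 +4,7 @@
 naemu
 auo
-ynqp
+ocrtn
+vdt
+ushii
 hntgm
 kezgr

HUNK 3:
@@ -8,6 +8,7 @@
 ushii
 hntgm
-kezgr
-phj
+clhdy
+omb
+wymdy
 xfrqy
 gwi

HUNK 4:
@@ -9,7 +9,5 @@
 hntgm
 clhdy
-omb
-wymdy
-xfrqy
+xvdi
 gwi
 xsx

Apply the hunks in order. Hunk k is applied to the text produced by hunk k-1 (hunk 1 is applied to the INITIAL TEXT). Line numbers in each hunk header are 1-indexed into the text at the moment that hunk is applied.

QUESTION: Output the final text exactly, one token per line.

Hunk 1: at line 7 remove [gtdbx,zcyyq,vfhk] add [phj,xfrqy,gwi] -> 14 lines: fsvhi itxf idlhh naemu auo ynqp hntgm kezgr phj xfrqy gwi xsx zwqcd aanck
Hunk 2: at line 4 remove [ynqp] add [ocrtn,vdt,ushii] -> 16 lines: fsvhi itxf idlhh naemu auo ocrtn vdt ushii hntgm kezgr phj xfrqy gwi xsx zwqcd aanck
Hunk 3: at line 8 remove [kezgr,phj] add [clhdy,omb,wymdy] -> 17 lines: fsvhi itxf idlhh naemu auo ocrtn vdt ushii hntgm clhdy omb wymdy xfrqy gwi xsx zwqcd aanck
Hunk 4: at line 9 remove [omb,wymdy,xfrqy] add [xvdi] -> 15 lines: fsvhi itxf idlhh naemu auo ocrtn vdt ushii hntgm clhdy xvdi gwi xsx zwqcd aanck

Answer: fsvhi
itxf
idlhh
naemu
auo
ocrtn
vdt
ushii
hntgm
clhdy
xvdi
gwi
xsx
zwqcd
aanck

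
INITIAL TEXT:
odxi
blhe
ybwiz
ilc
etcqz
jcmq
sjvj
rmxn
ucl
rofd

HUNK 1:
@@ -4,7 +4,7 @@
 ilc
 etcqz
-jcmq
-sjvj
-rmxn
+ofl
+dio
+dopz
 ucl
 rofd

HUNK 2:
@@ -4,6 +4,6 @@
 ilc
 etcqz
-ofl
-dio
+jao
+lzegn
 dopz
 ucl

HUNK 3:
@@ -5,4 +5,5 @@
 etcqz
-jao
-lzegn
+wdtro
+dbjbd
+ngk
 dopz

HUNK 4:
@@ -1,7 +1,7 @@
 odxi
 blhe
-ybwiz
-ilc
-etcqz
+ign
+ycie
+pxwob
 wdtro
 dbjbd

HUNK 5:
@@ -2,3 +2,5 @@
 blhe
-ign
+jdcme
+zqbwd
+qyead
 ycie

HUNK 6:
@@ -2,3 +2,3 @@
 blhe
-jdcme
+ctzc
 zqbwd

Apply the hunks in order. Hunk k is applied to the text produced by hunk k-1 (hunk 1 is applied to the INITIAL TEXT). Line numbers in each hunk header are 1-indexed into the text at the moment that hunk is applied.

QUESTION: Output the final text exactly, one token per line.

Hunk 1: at line 4 remove [jcmq,sjvj,rmxn] add [ofl,dio,dopz] -> 10 lines: odxi blhe ybwiz ilc etcqz ofl dio dopz ucl rofd
Hunk 2: at line 4 remove [ofl,dio] add [jao,lzegn] -> 10 lines: odxi blhe ybwiz ilc etcqz jao lzegn dopz ucl rofd
Hunk 3: at line 5 remove [jao,lzegn] add [wdtro,dbjbd,ngk] -> 11 lines: odxi blhe ybwiz ilc etcqz wdtro dbjbd ngk dopz ucl rofd
Hunk 4: at line 1 remove [ybwiz,ilc,etcqz] add [ign,ycie,pxwob] -> 11 lines: odxi blhe ign ycie pxwob wdtro dbjbd ngk dopz ucl rofd
Hunk 5: at line 2 remove [ign] add [jdcme,zqbwd,qyead] -> 13 lines: odxi blhe jdcme zqbwd qyead ycie pxwob wdtro dbjbd ngk dopz ucl rofd
Hunk 6: at line 2 remove [jdcme] add [ctzc] -> 13 lines: odxi blhe ctzc zqbwd qyead ycie pxwob wdtro dbjbd ngk dopz ucl rofd

Answer: odxi
blhe
ctzc
zqbwd
qyead
ycie
pxwob
wdtro
dbjbd
ngk
dopz
ucl
rofd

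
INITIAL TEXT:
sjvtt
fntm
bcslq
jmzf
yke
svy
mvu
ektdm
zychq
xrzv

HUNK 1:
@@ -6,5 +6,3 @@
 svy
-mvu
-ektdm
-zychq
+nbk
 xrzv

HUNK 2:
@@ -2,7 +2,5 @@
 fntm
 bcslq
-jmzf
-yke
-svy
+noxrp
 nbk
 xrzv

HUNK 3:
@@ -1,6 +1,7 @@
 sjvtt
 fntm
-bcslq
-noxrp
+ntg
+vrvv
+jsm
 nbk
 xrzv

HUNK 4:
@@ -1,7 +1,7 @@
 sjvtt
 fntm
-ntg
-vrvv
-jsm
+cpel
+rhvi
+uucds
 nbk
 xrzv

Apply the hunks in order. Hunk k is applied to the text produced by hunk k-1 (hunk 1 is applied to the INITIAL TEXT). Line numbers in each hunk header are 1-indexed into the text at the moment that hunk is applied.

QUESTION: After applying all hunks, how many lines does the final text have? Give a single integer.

Answer: 7

Derivation:
Hunk 1: at line 6 remove [mvu,ektdm,zychq] add [nbk] -> 8 lines: sjvtt fntm bcslq jmzf yke svy nbk xrzv
Hunk 2: at line 2 remove [jmzf,yke,svy] add [noxrp] -> 6 lines: sjvtt fntm bcslq noxrp nbk xrzv
Hunk 3: at line 1 remove [bcslq,noxrp] add [ntg,vrvv,jsm] -> 7 lines: sjvtt fntm ntg vrvv jsm nbk xrzv
Hunk 4: at line 1 remove [ntg,vrvv,jsm] add [cpel,rhvi,uucds] -> 7 lines: sjvtt fntm cpel rhvi uucds nbk xrzv
Final line count: 7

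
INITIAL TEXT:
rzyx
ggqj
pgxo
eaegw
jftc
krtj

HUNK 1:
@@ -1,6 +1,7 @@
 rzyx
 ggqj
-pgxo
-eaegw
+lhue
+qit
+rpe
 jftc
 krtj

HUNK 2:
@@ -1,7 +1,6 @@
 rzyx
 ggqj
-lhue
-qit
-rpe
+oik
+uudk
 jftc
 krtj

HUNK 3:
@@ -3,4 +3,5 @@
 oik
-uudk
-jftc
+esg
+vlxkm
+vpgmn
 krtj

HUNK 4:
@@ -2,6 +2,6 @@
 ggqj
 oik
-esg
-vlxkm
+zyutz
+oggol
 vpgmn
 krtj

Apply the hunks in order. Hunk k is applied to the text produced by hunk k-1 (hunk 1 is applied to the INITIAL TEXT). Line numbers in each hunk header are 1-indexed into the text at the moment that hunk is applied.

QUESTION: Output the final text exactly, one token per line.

Answer: rzyx
ggqj
oik
zyutz
oggol
vpgmn
krtj

Derivation:
Hunk 1: at line 1 remove [pgxo,eaegw] add [lhue,qit,rpe] -> 7 lines: rzyx ggqj lhue qit rpe jftc krtj
Hunk 2: at line 1 remove [lhue,qit,rpe] add [oik,uudk] -> 6 lines: rzyx ggqj oik uudk jftc krtj
Hunk 3: at line 3 remove [uudk,jftc] add [esg,vlxkm,vpgmn] -> 7 lines: rzyx ggqj oik esg vlxkm vpgmn krtj
Hunk 4: at line 2 remove [esg,vlxkm] add [zyutz,oggol] -> 7 lines: rzyx ggqj oik zyutz oggol vpgmn krtj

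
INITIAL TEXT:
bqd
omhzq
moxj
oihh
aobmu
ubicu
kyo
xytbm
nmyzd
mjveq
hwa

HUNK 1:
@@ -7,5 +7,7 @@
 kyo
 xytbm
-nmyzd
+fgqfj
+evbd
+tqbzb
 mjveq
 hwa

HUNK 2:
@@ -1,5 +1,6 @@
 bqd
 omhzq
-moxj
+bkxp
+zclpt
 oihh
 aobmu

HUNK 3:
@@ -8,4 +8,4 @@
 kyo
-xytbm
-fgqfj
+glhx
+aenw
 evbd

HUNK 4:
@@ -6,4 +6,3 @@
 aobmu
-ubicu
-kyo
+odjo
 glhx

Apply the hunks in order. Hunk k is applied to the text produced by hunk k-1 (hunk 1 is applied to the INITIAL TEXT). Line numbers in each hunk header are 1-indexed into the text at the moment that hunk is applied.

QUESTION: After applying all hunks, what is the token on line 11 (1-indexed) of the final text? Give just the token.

Answer: tqbzb

Derivation:
Hunk 1: at line 7 remove [nmyzd] add [fgqfj,evbd,tqbzb] -> 13 lines: bqd omhzq moxj oihh aobmu ubicu kyo xytbm fgqfj evbd tqbzb mjveq hwa
Hunk 2: at line 1 remove [moxj] add [bkxp,zclpt] -> 14 lines: bqd omhzq bkxp zclpt oihh aobmu ubicu kyo xytbm fgqfj evbd tqbzb mjveq hwa
Hunk 3: at line 8 remove [xytbm,fgqfj] add [glhx,aenw] -> 14 lines: bqd omhzq bkxp zclpt oihh aobmu ubicu kyo glhx aenw evbd tqbzb mjveq hwa
Hunk 4: at line 6 remove [ubicu,kyo] add [odjo] -> 13 lines: bqd omhzq bkxp zclpt oihh aobmu odjo glhx aenw evbd tqbzb mjveq hwa
Final line 11: tqbzb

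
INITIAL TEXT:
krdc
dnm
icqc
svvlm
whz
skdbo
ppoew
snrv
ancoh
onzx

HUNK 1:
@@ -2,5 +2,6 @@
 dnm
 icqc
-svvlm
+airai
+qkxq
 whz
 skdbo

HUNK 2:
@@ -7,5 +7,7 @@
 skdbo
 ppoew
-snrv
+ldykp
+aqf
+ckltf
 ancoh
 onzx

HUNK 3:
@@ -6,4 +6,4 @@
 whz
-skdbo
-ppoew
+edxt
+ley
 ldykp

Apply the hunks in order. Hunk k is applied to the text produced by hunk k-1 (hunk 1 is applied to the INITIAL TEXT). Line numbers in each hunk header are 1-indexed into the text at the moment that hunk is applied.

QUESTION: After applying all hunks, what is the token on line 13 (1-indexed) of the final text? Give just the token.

Answer: onzx

Derivation:
Hunk 1: at line 2 remove [svvlm] add [airai,qkxq] -> 11 lines: krdc dnm icqc airai qkxq whz skdbo ppoew snrv ancoh onzx
Hunk 2: at line 7 remove [snrv] add [ldykp,aqf,ckltf] -> 13 lines: krdc dnm icqc airai qkxq whz skdbo ppoew ldykp aqf ckltf ancoh onzx
Hunk 3: at line 6 remove [skdbo,ppoew] add [edxt,ley] -> 13 lines: krdc dnm icqc airai qkxq whz edxt ley ldykp aqf ckltf ancoh onzx
Final line 13: onzx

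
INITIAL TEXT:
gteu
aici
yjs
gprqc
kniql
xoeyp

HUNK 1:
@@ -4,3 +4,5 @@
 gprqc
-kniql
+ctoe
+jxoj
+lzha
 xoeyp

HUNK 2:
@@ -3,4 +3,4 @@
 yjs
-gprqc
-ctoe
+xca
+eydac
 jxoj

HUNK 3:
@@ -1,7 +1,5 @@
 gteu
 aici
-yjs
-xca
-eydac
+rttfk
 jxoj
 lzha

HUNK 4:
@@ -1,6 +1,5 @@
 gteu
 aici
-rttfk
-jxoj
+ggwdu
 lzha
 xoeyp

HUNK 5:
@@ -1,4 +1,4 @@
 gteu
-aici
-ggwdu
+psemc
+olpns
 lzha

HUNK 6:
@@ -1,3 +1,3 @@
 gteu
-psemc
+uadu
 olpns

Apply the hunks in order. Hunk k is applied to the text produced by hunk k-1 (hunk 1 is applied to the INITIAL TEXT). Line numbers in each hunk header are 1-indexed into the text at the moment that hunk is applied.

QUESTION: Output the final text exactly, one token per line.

Answer: gteu
uadu
olpns
lzha
xoeyp

Derivation:
Hunk 1: at line 4 remove [kniql] add [ctoe,jxoj,lzha] -> 8 lines: gteu aici yjs gprqc ctoe jxoj lzha xoeyp
Hunk 2: at line 3 remove [gprqc,ctoe] add [xca,eydac] -> 8 lines: gteu aici yjs xca eydac jxoj lzha xoeyp
Hunk 3: at line 1 remove [yjs,xca,eydac] add [rttfk] -> 6 lines: gteu aici rttfk jxoj lzha xoeyp
Hunk 4: at line 1 remove [rttfk,jxoj] add [ggwdu] -> 5 lines: gteu aici ggwdu lzha xoeyp
Hunk 5: at line 1 remove [aici,ggwdu] add [psemc,olpns] -> 5 lines: gteu psemc olpns lzha xoeyp
Hunk 6: at line 1 remove [psemc] add [uadu] -> 5 lines: gteu uadu olpns lzha xoeyp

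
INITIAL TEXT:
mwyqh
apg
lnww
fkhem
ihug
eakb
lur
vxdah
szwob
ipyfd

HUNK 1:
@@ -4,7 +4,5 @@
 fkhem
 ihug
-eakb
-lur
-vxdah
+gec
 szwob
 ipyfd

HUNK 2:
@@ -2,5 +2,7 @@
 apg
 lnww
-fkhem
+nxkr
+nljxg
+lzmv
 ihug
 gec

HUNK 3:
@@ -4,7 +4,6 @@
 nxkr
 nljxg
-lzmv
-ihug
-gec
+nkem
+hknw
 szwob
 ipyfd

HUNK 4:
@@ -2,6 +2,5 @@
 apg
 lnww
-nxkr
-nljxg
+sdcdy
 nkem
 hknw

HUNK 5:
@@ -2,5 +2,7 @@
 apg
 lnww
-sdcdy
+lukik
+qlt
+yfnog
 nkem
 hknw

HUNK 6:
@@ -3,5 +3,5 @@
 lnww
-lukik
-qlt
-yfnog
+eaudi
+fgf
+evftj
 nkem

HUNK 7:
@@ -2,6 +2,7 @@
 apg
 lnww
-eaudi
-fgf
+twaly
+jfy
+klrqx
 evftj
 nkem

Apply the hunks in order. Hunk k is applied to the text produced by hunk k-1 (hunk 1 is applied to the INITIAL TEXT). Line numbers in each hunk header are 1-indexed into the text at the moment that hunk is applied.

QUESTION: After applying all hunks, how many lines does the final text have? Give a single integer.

Hunk 1: at line 4 remove [eakb,lur,vxdah] add [gec] -> 8 lines: mwyqh apg lnww fkhem ihug gec szwob ipyfd
Hunk 2: at line 2 remove [fkhem] add [nxkr,nljxg,lzmv] -> 10 lines: mwyqh apg lnww nxkr nljxg lzmv ihug gec szwob ipyfd
Hunk 3: at line 4 remove [lzmv,ihug,gec] add [nkem,hknw] -> 9 lines: mwyqh apg lnww nxkr nljxg nkem hknw szwob ipyfd
Hunk 4: at line 2 remove [nxkr,nljxg] add [sdcdy] -> 8 lines: mwyqh apg lnww sdcdy nkem hknw szwob ipyfd
Hunk 5: at line 2 remove [sdcdy] add [lukik,qlt,yfnog] -> 10 lines: mwyqh apg lnww lukik qlt yfnog nkem hknw szwob ipyfd
Hunk 6: at line 3 remove [lukik,qlt,yfnog] add [eaudi,fgf,evftj] -> 10 lines: mwyqh apg lnww eaudi fgf evftj nkem hknw szwob ipyfd
Hunk 7: at line 2 remove [eaudi,fgf] add [twaly,jfy,klrqx] -> 11 lines: mwyqh apg lnww twaly jfy klrqx evftj nkem hknw szwob ipyfd
Final line count: 11

Answer: 11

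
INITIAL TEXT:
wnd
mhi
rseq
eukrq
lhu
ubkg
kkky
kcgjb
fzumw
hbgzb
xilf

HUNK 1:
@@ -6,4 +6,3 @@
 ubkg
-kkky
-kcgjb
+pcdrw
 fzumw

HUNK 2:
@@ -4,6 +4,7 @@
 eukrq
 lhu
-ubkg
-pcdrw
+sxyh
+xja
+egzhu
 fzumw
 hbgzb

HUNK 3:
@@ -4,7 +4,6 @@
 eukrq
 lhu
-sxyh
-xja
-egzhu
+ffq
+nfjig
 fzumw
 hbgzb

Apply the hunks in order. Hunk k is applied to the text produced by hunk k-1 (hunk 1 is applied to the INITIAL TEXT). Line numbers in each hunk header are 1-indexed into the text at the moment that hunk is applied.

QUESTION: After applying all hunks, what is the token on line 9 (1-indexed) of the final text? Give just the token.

Answer: hbgzb

Derivation:
Hunk 1: at line 6 remove [kkky,kcgjb] add [pcdrw] -> 10 lines: wnd mhi rseq eukrq lhu ubkg pcdrw fzumw hbgzb xilf
Hunk 2: at line 4 remove [ubkg,pcdrw] add [sxyh,xja,egzhu] -> 11 lines: wnd mhi rseq eukrq lhu sxyh xja egzhu fzumw hbgzb xilf
Hunk 3: at line 4 remove [sxyh,xja,egzhu] add [ffq,nfjig] -> 10 lines: wnd mhi rseq eukrq lhu ffq nfjig fzumw hbgzb xilf
Final line 9: hbgzb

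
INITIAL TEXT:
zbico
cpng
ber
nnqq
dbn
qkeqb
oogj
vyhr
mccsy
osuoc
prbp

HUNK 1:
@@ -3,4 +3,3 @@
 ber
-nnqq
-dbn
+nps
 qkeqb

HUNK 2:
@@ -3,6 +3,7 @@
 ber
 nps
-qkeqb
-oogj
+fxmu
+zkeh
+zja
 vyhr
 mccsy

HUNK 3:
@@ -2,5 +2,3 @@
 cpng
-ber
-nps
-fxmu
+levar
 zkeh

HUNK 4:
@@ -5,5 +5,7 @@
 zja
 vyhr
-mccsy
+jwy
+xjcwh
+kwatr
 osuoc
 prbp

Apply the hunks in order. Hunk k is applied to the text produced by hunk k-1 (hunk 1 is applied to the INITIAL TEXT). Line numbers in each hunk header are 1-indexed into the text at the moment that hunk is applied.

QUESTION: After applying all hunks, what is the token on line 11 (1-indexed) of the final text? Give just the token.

Answer: prbp

Derivation:
Hunk 1: at line 3 remove [nnqq,dbn] add [nps] -> 10 lines: zbico cpng ber nps qkeqb oogj vyhr mccsy osuoc prbp
Hunk 2: at line 3 remove [qkeqb,oogj] add [fxmu,zkeh,zja] -> 11 lines: zbico cpng ber nps fxmu zkeh zja vyhr mccsy osuoc prbp
Hunk 3: at line 2 remove [ber,nps,fxmu] add [levar] -> 9 lines: zbico cpng levar zkeh zja vyhr mccsy osuoc prbp
Hunk 4: at line 5 remove [mccsy] add [jwy,xjcwh,kwatr] -> 11 lines: zbico cpng levar zkeh zja vyhr jwy xjcwh kwatr osuoc prbp
Final line 11: prbp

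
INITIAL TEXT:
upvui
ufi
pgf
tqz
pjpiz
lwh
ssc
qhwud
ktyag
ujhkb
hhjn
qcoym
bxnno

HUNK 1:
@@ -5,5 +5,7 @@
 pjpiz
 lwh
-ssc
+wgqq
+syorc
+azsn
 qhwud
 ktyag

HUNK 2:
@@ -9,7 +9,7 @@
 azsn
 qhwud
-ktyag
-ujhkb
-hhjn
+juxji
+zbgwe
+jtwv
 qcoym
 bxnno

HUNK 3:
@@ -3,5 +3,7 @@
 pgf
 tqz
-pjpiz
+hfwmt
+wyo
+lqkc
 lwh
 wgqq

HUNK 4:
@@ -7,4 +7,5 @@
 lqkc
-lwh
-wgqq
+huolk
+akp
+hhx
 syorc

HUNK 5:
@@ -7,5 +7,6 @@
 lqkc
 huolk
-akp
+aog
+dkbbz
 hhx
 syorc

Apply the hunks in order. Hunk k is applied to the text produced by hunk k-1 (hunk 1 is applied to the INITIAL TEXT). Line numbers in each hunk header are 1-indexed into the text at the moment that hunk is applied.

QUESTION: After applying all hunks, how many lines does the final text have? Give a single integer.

Hunk 1: at line 5 remove [ssc] add [wgqq,syorc,azsn] -> 15 lines: upvui ufi pgf tqz pjpiz lwh wgqq syorc azsn qhwud ktyag ujhkb hhjn qcoym bxnno
Hunk 2: at line 9 remove [ktyag,ujhkb,hhjn] add [juxji,zbgwe,jtwv] -> 15 lines: upvui ufi pgf tqz pjpiz lwh wgqq syorc azsn qhwud juxji zbgwe jtwv qcoym bxnno
Hunk 3: at line 3 remove [pjpiz] add [hfwmt,wyo,lqkc] -> 17 lines: upvui ufi pgf tqz hfwmt wyo lqkc lwh wgqq syorc azsn qhwud juxji zbgwe jtwv qcoym bxnno
Hunk 4: at line 7 remove [lwh,wgqq] add [huolk,akp,hhx] -> 18 lines: upvui ufi pgf tqz hfwmt wyo lqkc huolk akp hhx syorc azsn qhwud juxji zbgwe jtwv qcoym bxnno
Hunk 5: at line 7 remove [akp] add [aog,dkbbz] -> 19 lines: upvui ufi pgf tqz hfwmt wyo lqkc huolk aog dkbbz hhx syorc azsn qhwud juxji zbgwe jtwv qcoym bxnno
Final line count: 19

Answer: 19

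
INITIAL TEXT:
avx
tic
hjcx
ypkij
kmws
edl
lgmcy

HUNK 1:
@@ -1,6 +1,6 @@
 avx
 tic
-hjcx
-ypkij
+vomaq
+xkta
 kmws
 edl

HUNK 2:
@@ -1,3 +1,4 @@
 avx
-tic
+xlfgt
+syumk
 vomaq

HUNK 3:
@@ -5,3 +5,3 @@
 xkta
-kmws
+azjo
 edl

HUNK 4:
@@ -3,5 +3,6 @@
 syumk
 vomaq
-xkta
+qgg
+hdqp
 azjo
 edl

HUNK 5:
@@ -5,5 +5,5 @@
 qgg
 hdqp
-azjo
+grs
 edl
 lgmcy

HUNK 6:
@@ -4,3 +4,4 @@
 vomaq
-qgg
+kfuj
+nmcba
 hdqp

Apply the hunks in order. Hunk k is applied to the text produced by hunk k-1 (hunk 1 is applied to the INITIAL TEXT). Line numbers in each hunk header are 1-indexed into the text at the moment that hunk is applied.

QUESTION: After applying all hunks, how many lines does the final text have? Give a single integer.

Hunk 1: at line 1 remove [hjcx,ypkij] add [vomaq,xkta] -> 7 lines: avx tic vomaq xkta kmws edl lgmcy
Hunk 2: at line 1 remove [tic] add [xlfgt,syumk] -> 8 lines: avx xlfgt syumk vomaq xkta kmws edl lgmcy
Hunk 3: at line 5 remove [kmws] add [azjo] -> 8 lines: avx xlfgt syumk vomaq xkta azjo edl lgmcy
Hunk 4: at line 3 remove [xkta] add [qgg,hdqp] -> 9 lines: avx xlfgt syumk vomaq qgg hdqp azjo edl lgmcy
Hunk 5: at line 5 remove [azjo] add [grs] -> 9 lines: avx xlfgt syumk vomaq qgg hdqp grs edl lgmcy
Hunk 6: at line 4 remove [qgg] add [kfuj,nmcba] -> 10 lines: avx xlfgt syumk vomaq kfuj nmcba hdqp grs edl lgmcy
Final line count: 10

Answer: 10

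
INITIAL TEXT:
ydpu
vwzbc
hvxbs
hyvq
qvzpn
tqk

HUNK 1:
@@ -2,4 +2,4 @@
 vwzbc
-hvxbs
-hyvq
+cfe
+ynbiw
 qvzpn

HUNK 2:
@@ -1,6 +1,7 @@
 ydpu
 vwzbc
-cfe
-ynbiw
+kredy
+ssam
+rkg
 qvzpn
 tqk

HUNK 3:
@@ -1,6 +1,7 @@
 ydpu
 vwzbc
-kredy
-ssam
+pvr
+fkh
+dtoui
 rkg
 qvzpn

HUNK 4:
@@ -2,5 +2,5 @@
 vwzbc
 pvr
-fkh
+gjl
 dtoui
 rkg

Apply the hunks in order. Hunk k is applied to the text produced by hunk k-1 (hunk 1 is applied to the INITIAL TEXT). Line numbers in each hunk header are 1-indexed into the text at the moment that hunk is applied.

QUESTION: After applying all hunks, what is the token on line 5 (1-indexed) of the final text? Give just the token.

Hunk 1: at line 2 remove [hvxbs,hyvq] add [cfe,ynbiw] -> 6 lines: ydpu vwzbc cfe ynbiw qvzpn tqk
Hunk 2: at line 1 remove [cfe,ynbiw] add [kredy,ssam,rkg] -> 7 lines: ydpu vwzbc kredy ssam rkg qvzpn tqk
Hunk 3: at line 1 remove [kredy,ssam] add [pvr,fkh,dtoui] -> 8 lines: ydpu vwzbc pvr fkh dtoui rkg qvzpn tqk
Hunk 4: at line 2 remove [fkh] add [gjl] -> 8 lines: ydpu vwzbc pvr gjl dtoui rkg qvzpn tqk
Final line 5: dtoui

Answer: dtoui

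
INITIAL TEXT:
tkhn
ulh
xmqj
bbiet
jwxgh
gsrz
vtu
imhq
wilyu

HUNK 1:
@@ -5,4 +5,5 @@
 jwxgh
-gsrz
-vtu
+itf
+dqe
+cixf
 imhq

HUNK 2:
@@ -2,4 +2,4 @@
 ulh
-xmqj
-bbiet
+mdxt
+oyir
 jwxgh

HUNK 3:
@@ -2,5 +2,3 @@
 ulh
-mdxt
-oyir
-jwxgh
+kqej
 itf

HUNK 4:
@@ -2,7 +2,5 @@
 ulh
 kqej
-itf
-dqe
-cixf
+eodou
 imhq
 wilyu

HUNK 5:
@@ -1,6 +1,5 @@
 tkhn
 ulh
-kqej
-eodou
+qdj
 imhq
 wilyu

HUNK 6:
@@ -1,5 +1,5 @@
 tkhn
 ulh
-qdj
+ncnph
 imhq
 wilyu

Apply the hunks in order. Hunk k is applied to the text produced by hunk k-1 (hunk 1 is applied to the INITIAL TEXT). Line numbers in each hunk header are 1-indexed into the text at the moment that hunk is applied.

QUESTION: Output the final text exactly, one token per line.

Hunk 1: at line 5 remove [gsrz,vtu] add [itf,dqe,cixf] -> 10 lines: tkhn ulh xmqj bbiet jwxgh itf dqe cixf imhq wilyu
Hunk 2: at line 2 remove [xmqj,bbiet] add [mdxt,oyir] -> 10 lines: tkhn ulh mdxt oyir jwxgh itf dqe cixf imhq wilyu
Hunk 3: at line 2 remove [mdxt,oyir,jwxgh] add [kqej] -> 8 lines: tkhn ulh kqej itf dqe cixf imhq wilyu
Hunk 4: at line 2 remove [itf,dqe,cixf] add [eodou] -> 6 lines: tkhn ulh kqej eodou imhq wilyu
Hunk 5: at line 1 remove [kqej,eodou] add [qdj] -> 5 lines: tkhn ulh qdj imhq wilyu
Hunk 6: at line 1 remove [qdj] add [ncnph] -> 5 lines: tkhn ulh ncnph imhq wilyu

Answer: tkhn
ulh
ncnph
imhq
wilyu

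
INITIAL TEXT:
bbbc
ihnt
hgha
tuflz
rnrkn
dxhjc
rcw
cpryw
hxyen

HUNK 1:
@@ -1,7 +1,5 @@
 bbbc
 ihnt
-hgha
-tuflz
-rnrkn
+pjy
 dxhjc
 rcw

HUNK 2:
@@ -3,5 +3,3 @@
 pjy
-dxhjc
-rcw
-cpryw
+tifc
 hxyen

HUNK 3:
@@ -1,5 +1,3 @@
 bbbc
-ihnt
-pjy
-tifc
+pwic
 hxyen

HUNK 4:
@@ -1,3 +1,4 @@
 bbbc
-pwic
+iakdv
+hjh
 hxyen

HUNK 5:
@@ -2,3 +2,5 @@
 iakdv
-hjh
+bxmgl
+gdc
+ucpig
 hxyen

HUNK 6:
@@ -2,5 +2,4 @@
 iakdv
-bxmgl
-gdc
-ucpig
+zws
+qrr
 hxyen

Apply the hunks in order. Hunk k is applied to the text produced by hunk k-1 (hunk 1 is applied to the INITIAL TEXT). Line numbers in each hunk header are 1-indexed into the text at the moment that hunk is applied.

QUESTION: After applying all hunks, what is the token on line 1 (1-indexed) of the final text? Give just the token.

Answer: bbbc

Derivation:
Hunk 1: at line 1 remove [hgha,tuflz,rnrkn] add [pjy] -> 7 lines: bbbc ihnt pjy dxhjc rcw cpryw hxyen
Hunk 2: at line 3 remove [dxhjc,rcw,cpryw] add [tifc] -> 5 lines: bbbc ihnt pjy tifc hxyen
Hunk 3: at line 1 remove [ihnt,pjy,tifc] add [pwic] -> 3 lines: bbbc pwic hxyen
Hunk 4: at line 1 remove [pwic] add [iakdv,hjh] -> 4 lines: bbbc iakdv hjh hxyen
Hunk 5: at line 2 remove [hjh] add [bxmgl,gdc,ucpig] -> 6 lines: bbbc iakdv bxmgl gdc ucpig hxyen
Hunk 6: at line 2 remove [bxmgl,gdc,ucpig] add [zws,qrr] -> 5 lines: bbbc iakdv zws qrr hxyen
Final line 1: bbbc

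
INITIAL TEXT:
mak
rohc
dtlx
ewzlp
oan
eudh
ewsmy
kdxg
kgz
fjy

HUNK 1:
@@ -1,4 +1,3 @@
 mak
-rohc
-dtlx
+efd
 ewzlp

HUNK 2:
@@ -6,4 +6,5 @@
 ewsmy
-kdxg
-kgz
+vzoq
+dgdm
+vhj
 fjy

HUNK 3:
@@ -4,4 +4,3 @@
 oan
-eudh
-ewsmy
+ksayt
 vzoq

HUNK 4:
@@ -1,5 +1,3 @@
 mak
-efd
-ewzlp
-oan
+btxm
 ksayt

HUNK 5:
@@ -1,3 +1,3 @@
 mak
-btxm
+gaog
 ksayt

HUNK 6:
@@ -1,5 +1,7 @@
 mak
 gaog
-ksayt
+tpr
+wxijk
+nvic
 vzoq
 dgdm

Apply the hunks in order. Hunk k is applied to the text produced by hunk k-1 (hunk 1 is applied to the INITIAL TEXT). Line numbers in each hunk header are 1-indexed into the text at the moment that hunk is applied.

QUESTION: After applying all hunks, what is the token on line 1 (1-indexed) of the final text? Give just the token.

Answer: mak

Derivation:
Hunk 1: at line 1 remove [rohc,dtlx] add [efd] -> 9 lines: mak efd ewzlp oan eudh ewsmy kdxg kgz fjy
Hunk 2: at line 6 remove [kdxg,kgz] add [vzoq,dgdm,vhj] -> 10 lines: mak efd ewzlp oan eudh ewsmy vzoq dgdm vhj fjy
Hunk 3: at line 4 remove [eudh,ewsmy] add [ksayt] -> 9 lines: mak efd ewzlp oan ksayt vzoq dgdm vhj fjy
Hunk 4: at line 1 remove [efd,ewzlp,oan] add [btxm] -> 7 lines: mak btxm ksayt vzoq dgdm vhj fjy
Hunk 5: at line 1 remove [btxm] add [gaog] -> 7 lines: mak gaog ksayt vzoq dgdm vhj fjy
Hunk 6: at line 1 remove [ksayt] add [tpr,wxijk,nvic] -> 9 lines: mak gaog tpr wxijk nvic vzoq dgdm vhj fjy
Final line 1: mak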